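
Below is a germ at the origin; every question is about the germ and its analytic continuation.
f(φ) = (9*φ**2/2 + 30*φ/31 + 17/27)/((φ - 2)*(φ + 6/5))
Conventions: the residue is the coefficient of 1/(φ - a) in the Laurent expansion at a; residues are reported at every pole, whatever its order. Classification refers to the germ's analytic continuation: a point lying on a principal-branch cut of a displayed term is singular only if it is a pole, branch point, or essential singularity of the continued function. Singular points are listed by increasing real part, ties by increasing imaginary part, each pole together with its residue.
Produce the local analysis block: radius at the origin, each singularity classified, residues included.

Radius of convergence at 0: 6/5.
At -6/5: a pole of order 1; residue -124469/66960.
At 2: a pole of order 1; residue 86065/13392.

Denominator factor (φ + 6/5): pole of order 1 at -6/5, modulus 6/5.
Denominator factor (φ - 2): pole of order 1 at 2, modulus 2.
The radius of convergence is the smallest modulus among the singular points: 6/5.
At the order-1 pole -6/5 set g(φ) = (φ - (-6/5))*f(φ) = (9*φ**2/2 + 30*φ/31 + 17/27)/(φ - 2).
Simple pole: residue = g(a) at a = -6/5, which is -124469/66960.
At the order-1 pole 2 set g(φ) = (φ - (2))*f(φ) = (9*φ**2/2 + 30*φ/31 + 17/27)/(φ + 6/5).
Simple pole: residue = g(a) at a = 2, which is 86065/13392.
List the singular points by increasing real part (a conjugate pair: the negative imaginary part first).


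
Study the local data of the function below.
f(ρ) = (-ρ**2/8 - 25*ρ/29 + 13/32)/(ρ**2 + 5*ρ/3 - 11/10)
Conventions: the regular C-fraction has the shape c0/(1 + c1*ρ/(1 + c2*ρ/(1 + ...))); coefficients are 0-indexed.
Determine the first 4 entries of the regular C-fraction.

Taylor coefficients (expand at 0): a_0 = -65/176, a_1 = 18875/84216, a_2 = 326485/2779128, a_3 = 8752625/22927806.
c0 = a_0 = -65/176. Peel one level at a time: if S = 1 + c*ρ/S' with S'(0) = 1, then c is the ρ-coefficient of S and S' = c*ρ/(S - 1).
S_1 = c0/f = 1 + (7550/12441)*ρ + (3219286/4690257)*ρ^2 + ...; c1 = 7550/12441.
S_2 = c1*ρ/(S_1 - 1) = 1 + (-1609643/1423175)*ρ + (-20357419/14250625)*ρ^2 + ...; c2 = -1609643/1423175.
S_3 = c2*ρ/(S_2 - 1) = 1 + (-7674746963/6076402325)*ρ + ...; c3 = -7674746963/6076402325.

The regular C-fraction coefficients are [-65/176, 7550/12441, -1609643/1423175, -7674746963/6076402325].


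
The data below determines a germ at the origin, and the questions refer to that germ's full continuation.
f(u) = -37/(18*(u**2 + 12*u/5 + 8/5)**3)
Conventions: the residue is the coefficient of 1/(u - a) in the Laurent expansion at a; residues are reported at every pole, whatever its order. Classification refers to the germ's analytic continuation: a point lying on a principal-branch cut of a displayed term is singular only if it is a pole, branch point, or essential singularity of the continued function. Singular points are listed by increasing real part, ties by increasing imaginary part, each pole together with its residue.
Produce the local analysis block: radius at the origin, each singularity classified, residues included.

Radius of convergence at 0: (2/5)*sqrt(10).
At (-6/5) - (2/5)*i: a pole of order 3; residue -(115625/3072)*i.
At (-6/5) + (2/5)*i: a pole of order 3; residue (115625/3072)*i.

Denominator factor (u**2 + 12*u/5 + 8/5)^3: discriminant -16/25, complex-conjugate roots (-6/5) + (2/5)*i and (-6/5) - (2/5)*i; poles of order 3, moduli (2/5)*sqrt(10) and (2/5)*sqrt(10).
The radius of convergence is the smallest modulus among the singular points: (2/5)*sqrt(10).
The factor u**2 + 12*u/5 + 8/5 splits as (u - a)(u - a') with a = (-6/5) - (2/5)*i, a' = (-6/5) + (2/5)*i. At the order-3 pole a set g(u) = (u - a)^3*f(u) = [-37/18] / (u - a')^3.
Order-3 pole: residue = g''(a)/2; g''((-6/5) - (2/5)*i) = -(115625/1536)*i, so the residue is -(115625/3072)*i.
The factor u**2 + 12*u/5 + 8/5 splits as (u - a)(u - a') with a = (-6/5) + (2/5)*i, a' = (-6/5) - (2/5)*i. At the order-3 pole a set g(u) = (u - a)^3*f(u) = [-37/18] / (u - a')^3.
Order-3 pole: residue = g''(a)/2; g''((-6/5) + (2/5)*i) = (115625/1536)*i, so the residue is (115625/3072)*i.
List the singular points by increasing real part (a conjugate pair: the negative imaginary part first).


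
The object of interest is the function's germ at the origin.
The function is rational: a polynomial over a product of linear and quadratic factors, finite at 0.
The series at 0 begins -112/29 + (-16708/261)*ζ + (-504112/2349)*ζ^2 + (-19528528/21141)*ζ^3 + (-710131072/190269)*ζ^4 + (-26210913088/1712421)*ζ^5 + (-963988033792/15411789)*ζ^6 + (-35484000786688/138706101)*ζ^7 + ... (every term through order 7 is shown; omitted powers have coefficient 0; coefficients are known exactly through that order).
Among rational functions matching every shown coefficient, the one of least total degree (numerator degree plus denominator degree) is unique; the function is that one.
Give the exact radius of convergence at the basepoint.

No rational of total degree below 3 reproduces all 8 coefficients; solving the [1/2] Pade equations on them gives f(ζ) = (13*ζ + 28/29)/(ζ**2 + 7*ζ/9 - 1/4), whose expansion matches every shown term.
Denominator factor (ζ**2 + 7*ζ/9 - 1/4): discriminant 130/81, real irrational roots -7/18 + (1/18)*sqrt(130) and -7/18 - (1/18)*sqrt(130); poles of order 1, moduli -7/18 + (1/18)*sqrt(130) and 7/18 + (1/18)*sqrt(130).
The radius of convergence is the smallest modulus among the singular points: -7/18 + (1/18)*sqrt(130).

The radius of convergence is -7/18 + (1/18)*sqrt(130).


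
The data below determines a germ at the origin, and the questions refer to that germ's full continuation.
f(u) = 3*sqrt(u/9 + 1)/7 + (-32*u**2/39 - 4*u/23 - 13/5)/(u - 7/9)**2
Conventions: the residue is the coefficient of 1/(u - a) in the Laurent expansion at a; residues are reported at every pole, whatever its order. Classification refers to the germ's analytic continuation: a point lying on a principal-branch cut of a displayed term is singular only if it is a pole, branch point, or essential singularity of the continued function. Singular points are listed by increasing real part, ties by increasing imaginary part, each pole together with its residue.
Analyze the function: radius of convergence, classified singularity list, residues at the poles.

Denominator factor (u - 7/9)^2: pole of order 2 at 7/9, modulus 7/9.
Branch term (3/7)*sqrt(1 - u/(-9)): its argument vanishes at u = -9, a square-root branch point, modulus 9.
The radius of convergence is the smallest modulus among the singular points: 7/9.
The branch term is analytic at 7/9 and contributes nothing to the residue; only the rational part matters.
At the order-2 pole 7/9 set g(u) = (u - (7/9))^2*(rational part) = -32*u**2/39 - 4*u/23 - 13/5.
Order-2 pole: residue = g'(a); g'(7/9) = -11708/8073, so the residue is -11708/8073.
List the singular points by increasing real part (a conjugate pair: the negative imaginary part first).

Radius of convergence at 0: 7/9.
At -9: an algebraic (square-root) branch point.
At 7/9: a pole of order 2; residue -11708/8073.


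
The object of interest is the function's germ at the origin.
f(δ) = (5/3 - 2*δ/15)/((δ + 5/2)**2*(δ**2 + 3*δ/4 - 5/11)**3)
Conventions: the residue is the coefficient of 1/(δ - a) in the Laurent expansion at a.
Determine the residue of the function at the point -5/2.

At the order-2 pole -5/2 set g(δ) = (δ - (-5/2))^2*f(δ) = (5/3 - 2*δ/15)/(δ**2 + 3*δ/4 - 5/11)**3.
Order-2 pole: residue = g'(a); g'(-5/2) = 1497875456/14166950625, so the residue is 1497875456/14166950625.

The residue is 1497875456/14166950625.


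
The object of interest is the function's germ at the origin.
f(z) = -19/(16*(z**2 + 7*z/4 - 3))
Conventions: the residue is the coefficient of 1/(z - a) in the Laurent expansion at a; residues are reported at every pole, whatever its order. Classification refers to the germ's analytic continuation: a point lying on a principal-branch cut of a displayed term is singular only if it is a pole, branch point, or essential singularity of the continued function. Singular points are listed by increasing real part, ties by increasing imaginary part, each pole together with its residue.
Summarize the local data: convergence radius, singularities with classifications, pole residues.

Denominator factor (z**2 + 7*z/4 - 3): discriminant 241/16, real irrational roots -7/8 + (1/8)*sqrt(241) and -7/8 - (1/8)*sqrt(241); poles of order 1, moduli -7/8 + (1/8)*sqrt(241) and 7/8 + (1/8)*sqrt(241).
The radius of convergence is the smallest modulus among the singular points: -7/8 + (1/8)*sqrt(241).
The factor z**2 + 7*z/4 - 3 splits as (z - a)(z - a') with a = -7/8 - (1/8)*sqrt(241), a' = -7/8 + (1/8)*sqrt(241). At the order-1 pole a set g(z) = (z - a)*f(z) = [-19/16] / (z - a').
Simple pole: residue = g(a) at a = -7/8 - (1/8)*sqrt(241), which is (19/964)*sqrt(241).
The factor z**2 + 7*z/4 - 3 splits as (z - a)(z - a') with a = -7/8 + (1/8)*sqrt(241), a' = -7/8 - (1/8)*sqrt(241). At the order-1 pole a set g(z) = (z - a)*f(z) = [-19/16] / (z - a').
Simple pole: residue = g(a) at a = -7/8 + (1/8)*sqrt(241), which is -(19/964)*sqrt(241).
List the singular points by increasing real part (a conjugate pair: the negative imaginary part first).

Radius of convergence at 0: -7/8 + (1/8)*sqrt(241).
At -7/8 - (1/8)*sqrt(241): a pole of order 1; residue (19/964)*sqrt(241).
At -7/8 + (1/8)*sqrt(241): a pole of order 1; residue -(19/964)*sqrt(241).


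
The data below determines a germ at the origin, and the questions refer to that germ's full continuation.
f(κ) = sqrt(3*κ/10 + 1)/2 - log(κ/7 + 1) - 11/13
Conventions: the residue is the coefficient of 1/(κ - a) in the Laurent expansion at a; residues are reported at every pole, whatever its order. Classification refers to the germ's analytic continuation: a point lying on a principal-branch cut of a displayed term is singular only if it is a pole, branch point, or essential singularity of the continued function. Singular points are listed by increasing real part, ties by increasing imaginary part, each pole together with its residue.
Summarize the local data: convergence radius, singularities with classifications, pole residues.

Branch term (1/2)*sqrt(1 - κ/(-10/3)): its argument vanishes at κ = -10/3, a square-root branch point, modulus 10/3.
Branch term (-1)*log(1 - κ/(-7)): its argument vanishes at κ = -7, a logarithmic branch point, modulus 7.
The radius of convergence is the smallest modulus among the singular points: 10/3.
List the singular points by increasing real part (a conjugate pair: the negative imaginary part first).

Radius of convergence at 0: 10/3.
At -7: a logarithmic branch point.
At -10/3: an algebraic (square-root) branch point.


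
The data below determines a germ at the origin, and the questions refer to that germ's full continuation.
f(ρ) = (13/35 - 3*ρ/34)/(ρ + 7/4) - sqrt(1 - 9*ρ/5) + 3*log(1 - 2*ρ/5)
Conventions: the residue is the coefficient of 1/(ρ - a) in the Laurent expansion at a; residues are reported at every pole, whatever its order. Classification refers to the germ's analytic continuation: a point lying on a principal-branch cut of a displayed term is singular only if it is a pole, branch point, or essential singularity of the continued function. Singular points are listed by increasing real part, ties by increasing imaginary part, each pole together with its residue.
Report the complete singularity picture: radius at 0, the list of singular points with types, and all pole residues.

Radius of convergence at 0: 5/9.
At -7/4: a pole of order 1; residue 2503/4760.
At 5/9: an algebraic (square-root) branch point.
At 5/2: a logarithmic branch point.

Denominator factor (ρ + 7/4): pole of order 1 at -7/4, modulus 7/4.
Branch term (-1)*sqrt(1 - ρ/(5/9)): its argument vanishes at ρ = 5/9, a square-root branch point, modulus 5/9.
Branch term (3)*log(1 - ρ/(5/2)): its argument vanishes at ρ = 5/2, a logarithmic branch point, modulus 5/2.
The radius of convergence is the smallest modulus among the singular points: 5/9.
The branch terms are analytic at -7/4 and contribute nothing to the residue; only the rational part matters.
At the order-1 pole -7/4 set g(ρ) = (ρ - (-7/4))*(rational part) = 13/35 - 3*ρ/34.
Simple pole: residue = g(a) at a = -7/4, which is 2503/4760.
List the singular points by increasing real part (a conjugate pair: the negative imaginary part first).


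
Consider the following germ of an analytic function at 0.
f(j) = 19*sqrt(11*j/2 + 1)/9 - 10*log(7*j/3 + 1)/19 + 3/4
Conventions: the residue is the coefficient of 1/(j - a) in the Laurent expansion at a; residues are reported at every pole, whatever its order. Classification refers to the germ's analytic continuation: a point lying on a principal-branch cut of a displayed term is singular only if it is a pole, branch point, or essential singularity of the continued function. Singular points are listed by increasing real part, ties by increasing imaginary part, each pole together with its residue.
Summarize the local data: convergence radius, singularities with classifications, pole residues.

Branch term (19/9)*sqrt(1 - j/(-2/11)): its argument vanishes at j = -2/11, a square-root branch point, modulus 2/11.
Branch term (-10/19)*log(1 - j/(-3/7)): its argument vanishes at j = -3/7, a logarithmic branch point, modulus 3/7.
The radius of convergence is the smallest modulus among the singular points: 2/11.
List the singular points by increasing real part (a conjugate pair: the negative imaginary part first).

Radius of convergence at 0: 2/11.
At -3/7: a logarithmic branch point.
At -2/11: an algebraic (square-root) branch point.


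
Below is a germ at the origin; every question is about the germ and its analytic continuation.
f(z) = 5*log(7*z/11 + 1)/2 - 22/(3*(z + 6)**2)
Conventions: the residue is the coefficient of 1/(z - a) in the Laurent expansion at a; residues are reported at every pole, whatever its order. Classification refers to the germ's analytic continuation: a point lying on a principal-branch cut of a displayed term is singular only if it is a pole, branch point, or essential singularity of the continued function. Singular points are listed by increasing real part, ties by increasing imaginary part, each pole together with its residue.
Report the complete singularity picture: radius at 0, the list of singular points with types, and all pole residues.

Denominator factor (z + 6)^2: pole of order 2 at -6, modulus 6.
Branch term (5/2)*log(1 - z/(-11/7)): its argument vanishes at z = -11/7, a logarithmic branch point, modulus 11/7.
The radius of convergence is the smallest modulus among the singular points: 11/7.
The branch term is analytic at -6 and contributes nothing to the residue; only the rational part matters.
At the order-2 pole -6 set g(z) = (z - (-6))^2*(rational part) = -22/3.
Order-2 pole: residue = g'(a); g'(-6) = 0, so the residue is 0.
List the singular points by increasing real part (a conjugate pair: the negative imaginary part first).

Radius of convergence at 0: 11/7.
At -6: a pole of order 2; residue 0.
At -11/7: a logarithmic branch point.


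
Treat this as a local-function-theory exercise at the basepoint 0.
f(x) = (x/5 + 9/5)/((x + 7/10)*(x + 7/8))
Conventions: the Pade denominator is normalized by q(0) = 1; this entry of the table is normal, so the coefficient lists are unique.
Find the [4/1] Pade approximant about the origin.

Taylor coefficients needed (expand at 0): a_0 = 144/49, a_1 = -2480/343, a_2 = 33120/2401, a_3 = -397760/16807, a_4 = 4510080/117649, a_5 = -1007360/16807.
Write the denominator as Q(x) = 1 + q1*x. Requiring Q*f - P = O(x^6) with deg P <= 4 kills the coefficients of x^5..x^5 in Q*f:
  x^5: a_5 + q1*a_4 = 0, i.e. -1007360/16807 + (4510080/117649)*q1 = 0.
Solving this linear system: q1 = 11018/7047.
The numerator is Q*f truncated at degree 4: P0 = a_0 = 144/49; P1 = a_1 + q1*a_0 = -707824/268569; P2 = a_2 + q1*a_1 = 42124160/16919847; P3 = a_3 + q1*a_2 = -27622400/13159881; P4 = a_4 + q1*a_3 = 1104896000/829072503.

The Pade approximant has numerator coefficients [144/49, -707824/268569, 42124160/16919847, -27622400/13159881, 1104896000/829072503]; denominator coefficients [1, 11018/7047].


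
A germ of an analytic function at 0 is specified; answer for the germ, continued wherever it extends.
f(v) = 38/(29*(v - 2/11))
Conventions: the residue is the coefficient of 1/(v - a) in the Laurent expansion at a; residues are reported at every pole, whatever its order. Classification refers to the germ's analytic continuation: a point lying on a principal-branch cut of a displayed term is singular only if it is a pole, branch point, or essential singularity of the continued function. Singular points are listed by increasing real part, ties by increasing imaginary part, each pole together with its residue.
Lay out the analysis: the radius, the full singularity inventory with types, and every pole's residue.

Radius of convergence at 0: 2/11.
At 2/11: a pole of order 1; residue 38/29.

Denominator factor (v - 2/11): pole of order 1 at 2/11, modulus 2/11.
The radius of convergence is the smallest modulus among the singular points: 2/11.
At the order-1 pole 2/11 set g(v) = (v - (2/11))*f(v) = 38/29.
Simple pole: residue = g(a) at a = 2/11, which is 38/29.


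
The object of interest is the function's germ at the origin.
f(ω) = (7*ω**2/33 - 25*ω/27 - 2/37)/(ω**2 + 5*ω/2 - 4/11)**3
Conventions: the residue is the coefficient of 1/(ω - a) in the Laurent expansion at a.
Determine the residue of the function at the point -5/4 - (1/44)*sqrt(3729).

The factor ω**2 + 5*ω/2 - 4/11 splits as (ω - a)(ω - a') with a = -5/4 - (1/44)*sqrt(3729), a' = -5/4 + (1/44)*sqrt(3729). At the order-3 pole a set g(ω) = (ω - a)^3*f(ω) = [7*ω**2/33 - 25*ω/27 - 2/37] / (ω - a')^3.
Order-3 pole: residue = g''(a)/2; g''(-5/4 - (1/44)*sqrt(3729)) = -(20092624/12973086927)*sqrt(3729), so the residue is -(10046312/12973086927)*sqrt(3729).

The residue is -(10046312/12973086927)*sqrt(3729).


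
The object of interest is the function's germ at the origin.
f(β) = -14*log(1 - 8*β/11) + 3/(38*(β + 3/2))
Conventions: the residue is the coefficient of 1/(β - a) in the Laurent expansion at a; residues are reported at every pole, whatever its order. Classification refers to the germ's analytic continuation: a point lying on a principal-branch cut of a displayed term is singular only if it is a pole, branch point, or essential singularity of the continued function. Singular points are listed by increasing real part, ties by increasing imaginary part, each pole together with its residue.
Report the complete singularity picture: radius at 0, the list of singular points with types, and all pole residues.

Radius of convergence at 0: 11/8.
At -3/2: a pole of order 1; residue 3/38.
At 11/8: a logarithmic branch point.

Denominator factor (β + 3/2): pole of order 1 at -3/2, modulus 3/2.
Branch term (-14)*log(1 - β/(11/8)): its argument vanishes at β = 11/8, a logarithmic branch point, modulus 11/8.
The radius of convergence is the smallest modulus among the singular points: 11/8.
The branch term is analytic at -3/2 and contributes nothing to the residue; only the rational part matters.
At the order-1 pole -3/2 set g(β) = (β - (-3/2))*(rational part) = 3/38.
Simple pole: residue = g(a) at a = -3/2, which is 3/38.
List the singular points by increasing real part (a conjugate pair: the negative imaginary part first).


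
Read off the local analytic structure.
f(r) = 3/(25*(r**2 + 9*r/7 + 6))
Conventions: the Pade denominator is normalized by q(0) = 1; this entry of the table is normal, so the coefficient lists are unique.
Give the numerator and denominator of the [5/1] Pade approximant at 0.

Taylor coefficients needed (expand at 0): a_0 = 1/50, a_1 = -3/700, a_2 = -71/29400, a_3 = 169/137200, a_4 = 479/3457440, a_5 = -6319/26891200, a_6 = 277129/10164873600.
Write the denominator as Q(r) = 1 + q1*r. Requiring Q*f - P = O(r^7) with deg P <= 5 kills the coefficients of r^6..r^6 in Q*f:
  r^6: a_6 + q1*a_5 = 0, i.e. 277129/10164873600 + (-6319/26891200)*q1 = 0.
Solving this linear system: q1 = 277129/2388582.
The numerator is Q*f truncated at degree 5: P0 = a_0 = 1/50; P1 = a_1 + q1*a_0 = -3353/1706130; P2 = a_2 + q1*a_1 = -8281/2843550; P3 = a_3 + q1*a_2 = 343/360450; P4 = a_4 + q1*a_3 = 2401/8530650; P5 = a_5 + q1*a_4 = -16807/76775850.

The Pade approximant has numerator coefficients [1/50, -3353/1706130, -8281/2843550, 343/360450, 2401/8530650, -16807/76775850]; denominator coefficients [1, 277129/2388582].


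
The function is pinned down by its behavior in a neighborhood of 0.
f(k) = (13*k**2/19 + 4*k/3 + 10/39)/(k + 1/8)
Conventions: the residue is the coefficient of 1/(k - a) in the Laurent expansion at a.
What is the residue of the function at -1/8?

At the order-1 pole -1/8 set g(k) = (k - (-1/8))*f(k) = 13*k**2/19 + 4*k/3 + 10/39.
Simple pole: residue = g(a) at a = -1/8, which is 4763/47424.

The residue is 4763/47424.


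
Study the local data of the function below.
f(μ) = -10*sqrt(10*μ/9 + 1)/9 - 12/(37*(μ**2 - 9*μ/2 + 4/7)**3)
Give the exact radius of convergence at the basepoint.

Denominator factor (μ**2 - 9*μ/2 + 4/7)^3: discriminant 503/28, real irrational roots 9/4 + (1/28)*sqrt(3521) and 9/4 - (1/28)*sqrt(3521); poles of order 3, moduli 9/4 + (1/28)*sqrt(3521) and 9/4 - (1/28)*sqrt(3521).
Branch term (-10/9)*sqrt(1 - μ/(-9/10)): its argument vanishes at μ = -9/10, a square-root branch point, modulus 9/10.
The radius of convergence is the smallest modulus among the singular points: 9/4 - (1/28)*sqrt(3521).

The radius of convergence is 9/4 - (1/28)*sqrt(3521).


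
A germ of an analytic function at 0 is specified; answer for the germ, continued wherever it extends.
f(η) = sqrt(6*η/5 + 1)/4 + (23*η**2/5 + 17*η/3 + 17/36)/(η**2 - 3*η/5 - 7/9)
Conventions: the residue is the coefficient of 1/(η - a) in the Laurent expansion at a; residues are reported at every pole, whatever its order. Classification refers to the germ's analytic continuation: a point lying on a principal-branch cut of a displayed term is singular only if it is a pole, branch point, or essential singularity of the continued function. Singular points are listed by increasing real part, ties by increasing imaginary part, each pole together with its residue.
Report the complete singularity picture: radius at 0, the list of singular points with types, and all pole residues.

Denominator factor (η**2 - 3*η/5 - 7/9): discriminant 781/225, real irrational roots 3/10 + (1/30)*sqrt(781) and 3/10 - (1/30)*sqrt(781); poles of order 1, moduli 3/10 + (1/30)*sqrt(781) and -3/10 + (1/30)*sqrt(781).
Branch term (1/4)*sqrt(1 - η/(-5/6)): its argument vanishes at η = -5/6, a square-root branch point, modulus 5/6.
The radius of convergence is the smallest modulus among the singular points: -3/10 + (1/30)*sqrt(781).
The branch term is analytic at 3/10 - (1/30)*sqrt(781) and contributes nothing to the residue; only the rational part matters.
The factor η**2 - 3*η/5 - 7/9 splits as (η - a)(η - a') with a = 3/10 - (1/30)*sqrt(781), a' = 3/10 + (1/30)*sqrt(781). At the order-1 pole a set g(η) = (η - a)*(rational part) = [23*η**2/5 + 17*η/3 + 17/36] / (η - a').
Simple pole: residue = g(a) at a = 3/10 - (1/30)*sqrt(781), which is 316/75 - (897/7100)*sqrt(781).
The branch term is analytic at 3/10 + (1/30)*sqrt(781) and contributes nothing to the residue; only the rational part matters.
The factor η**2 - 3*η/5 - 7/9 splits as (η - a)(η - a') with a = 3/10 + (1/30)*sqrt(781), a' = 3/10 - (1/30)*sqrt(781). At the order-1 pole a set g(η) = (η - a)*(rational part) = [23*η**2/5 + 17*η/3 + 17/36] / (η - a').
Simple pole: residue = g(a) at a = 3/10 + (1/30)*sqrt(781), which is 316/75 + (897/7100)*sqrt(781).
List the singular points by increasing real part (a conjugate pair: the negative imaginary part first).

Radius of convergence at 0: -3/10 + (1/30)*sqrt(781).
At -5/6: an algebraic (square-root) branch point.
At 3/10 - (1/30)*sqrt(781): a pole of order 1; residue 316/75 - (897/7100)*sqrt(781).
At 3/10 + (1/30)*sqrt(781): a pole of order 1; residue 316/75 + (897/7100)*sqrt(781).


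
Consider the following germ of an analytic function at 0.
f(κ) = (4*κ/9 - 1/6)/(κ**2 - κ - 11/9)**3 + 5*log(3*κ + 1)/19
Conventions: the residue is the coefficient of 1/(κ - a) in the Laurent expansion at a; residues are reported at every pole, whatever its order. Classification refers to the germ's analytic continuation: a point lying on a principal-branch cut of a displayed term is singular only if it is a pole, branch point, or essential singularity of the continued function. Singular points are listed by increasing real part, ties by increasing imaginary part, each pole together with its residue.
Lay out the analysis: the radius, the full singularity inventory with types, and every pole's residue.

Radius of convergence at 0: 1/3.
At 1/2 - (1/6)*sqrt(53): a pole of order 3; residue -(81/148877)*sqrt(53).
At -1/3: a logarithmic branch point.
At 1/2 + (1/6)*sqrt(53): a pole of order 3; residue (81/148877)*sqrt(53).

Denominator factor (κ**2 - κ - 11/9)^3: discriminant 53/9, real irrational roots 1/2 + (1/6)*sqrt(53) and 1/2 - (1/6)*sqrt(53); poles of order 3, moduli 1/2 + (1/6)*sqrt(53) and -1/2 + (1/6)*sqrt(53).
Branch term (5/19)*log(1 - κ/(-1/3)): its argument vanishes at κ = -1/3, a logarithmic branch point, modulus 1/3.
The radius of convergence is the smallest modulus among the singular points: 1/3.
The branch term is analytic at 1/2 - (1/6)*sqrt(53) and contributes nothing to the residue; only the rational part matters.
The factor κ**2 - κ - 11/9 splits as (κ - a)(κ - a') with a = 1/2 - (1/6)*sqrt(53), a' = 1/2 + (1/6)*sqrt(53). At the order-3 pole a set g(κ) = (κ - a)^3*(rational part) = [4*κ/9 - 1/6] / (κ - a')^3.
Order-3 pole: residue = g''(a)/2; g''(1/2 - (1/6)*sqrt(53)) = -(162/148877)*sqrt(53), so the residue is -(81/148877)*sqrt(53).
The branch term is analytic at 1/2 + (1/6)*sqrt(53) and contributes nothing to the residue; only the rational part matters.
The factor κ**2 - κ - 11/9 splits as (κ - a)(κ - a') with a = 1/2 + (1/6)*sqrt(53), a' = 1/2 - (1/6)*sqrt(53). At the order-3 pole a set g(κ) = (κ - a)^3*(rational part) = [4*κ/9 - 1/6] / (κ - a')^3.
Order-3 pole: residue = g''(a)/2; g''(1/2 + (1/6)*sqrt(53)) = (162/148877)*sqrt(53), so the residue is (81/148877)*sqrt(53).
List the singular points by increasing real part (a conjugate pair: the negative imaginary part first).


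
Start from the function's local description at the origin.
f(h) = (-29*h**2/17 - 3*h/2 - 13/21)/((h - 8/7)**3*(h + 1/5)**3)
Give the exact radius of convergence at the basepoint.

The radius of convergence is 1/5.

Denominator factor (h - 8/7)^3: pole of order 3 at 8/7, modulus 8/7.
Denominator factor (h + 1/5)^3: pole of order 3 at -1/5, modulus 1/5.
The radius of convergence is the smallest modulus among the singular points: 1/5.


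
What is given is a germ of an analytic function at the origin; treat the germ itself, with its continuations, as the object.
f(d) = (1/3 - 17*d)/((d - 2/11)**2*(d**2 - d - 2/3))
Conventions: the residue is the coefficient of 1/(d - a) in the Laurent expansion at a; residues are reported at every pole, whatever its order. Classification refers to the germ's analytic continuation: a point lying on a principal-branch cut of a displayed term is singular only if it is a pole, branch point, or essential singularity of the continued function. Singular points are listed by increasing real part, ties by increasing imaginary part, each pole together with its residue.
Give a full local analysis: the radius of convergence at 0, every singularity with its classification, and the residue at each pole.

Radius of convergence at 0: 2/11.
At 1/2 - (1/6)*sqrt(33): a pole of order 1; residue -1595385/175232 - (38423/175232)*sqrt(33).
At 2/11: a pole of order 2; residue 1595385/87616.
At 1/2 + (1/6)*sqrt(33): a pole of order 1; residue -1595385/175232 + (38423/175232)*sqrt(33).

Denominator factor (d**2 - d - 2/3): discriminant 11/3, real irrational roots 1/2 + (1/6)*sqrt(33) and 1/2 - (1/6)*sqrt(33); poles of order 1, moduli 1/2 + (1/6)*sqrt(33) and -1/2 + (1/6)*sqrt(33).
Denominator factor (d - 2/11)^2: pole of order 2 at 2/11, modulus 2/11.
The radius of convergence is the smallest modulus among the singular points: 2/11.
The factor d**2 - d - 2/3 splits as (d - a)(d - a') with a = 1/2 - (1/6)*sqrt(33), a' = 1/2 + (1/6)*sqrt(33). At the order-1 pole a set g(d) = (d - a)*f(d) = [(1/3 - 17*d)/(d - 2/11)**2] / (d - a').
Simple pole: residue = g(a) at a = 1/2 - (1/6)*sqrt(33), which is -1595385/175232 - (38423/175232)*sqrt(33).
At the order-2 pole 2/11 set g(d) = (d - (2/11))^2*f(d) = (1/3 - 17*d)/(d**2 - d - 2/3).
Order-2 pole: residue = g'(a); g'(2/11) = 1595385/87616, so the residue is 1595385/87616.
The factor d**2 - d - 2/3 splits as (d - a)(d - a') with a = 1/2 + (1/6)*sqrt(33), a' = 1/2 - (1/6)*sqrt(33). At the order-1 pole a set g(d) = (d - a)*f(d) = [(1/3 - 17*d)/(d - 2/11)**2] / (d - a').
Simple pole: residue = g(a) at a = 1/2 + (1/6)*sqrt(33), which is -1595385/175232 + (38423/175232)*sqrt(33).
List the singular points by increasing real part (a conjugate pair: the negative imaginary part first).


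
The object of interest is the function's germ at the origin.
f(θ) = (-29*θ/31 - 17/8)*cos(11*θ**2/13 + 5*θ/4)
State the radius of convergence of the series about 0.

The radius of convergence is infinite.

The factor cos(11*θ**2/13 + 5*θ/4) is entire and contributes no finite singular point.
The polynomial part has no poles.
No finite singular points: the Taylor series at 0 converges everywhere.


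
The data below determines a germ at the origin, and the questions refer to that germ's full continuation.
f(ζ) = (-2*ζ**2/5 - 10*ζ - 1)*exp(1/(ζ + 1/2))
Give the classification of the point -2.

The point is a regular point.

There is no denominator, hence no pole anywhere.
The essential point of exp(1/(ζ - (-1/2))) is -1/2, not -2.
So the germ continues analytically to -2.


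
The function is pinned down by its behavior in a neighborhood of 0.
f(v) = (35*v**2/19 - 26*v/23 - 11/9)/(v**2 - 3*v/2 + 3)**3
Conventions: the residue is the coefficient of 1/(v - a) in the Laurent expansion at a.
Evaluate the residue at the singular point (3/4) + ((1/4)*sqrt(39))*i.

The factor v**2 - 3*v/2 + 3 splits as (v - a)(v - a') with a = (3/4) + ((1/4)*sqrt(39))*i, a' = (3/4) - ((1/4)*sqrt(39))*i. At the order-3 pole a set g(v) = (v - a)^3*f(v) = [35*v**2/19 - 26*v/23 - 11/9] / (v - a')^3.
Order-3 pole: residue = g''(a)/2; g''((3/4) + ((1/4)*sqrt(39))*i) = -((233008/77767209)*sqrt(39))*i, so the residue is -((116504/77767209)*sqrt(39))*i.

The residue is -((116504/77767209)*sqrt(39))*i.


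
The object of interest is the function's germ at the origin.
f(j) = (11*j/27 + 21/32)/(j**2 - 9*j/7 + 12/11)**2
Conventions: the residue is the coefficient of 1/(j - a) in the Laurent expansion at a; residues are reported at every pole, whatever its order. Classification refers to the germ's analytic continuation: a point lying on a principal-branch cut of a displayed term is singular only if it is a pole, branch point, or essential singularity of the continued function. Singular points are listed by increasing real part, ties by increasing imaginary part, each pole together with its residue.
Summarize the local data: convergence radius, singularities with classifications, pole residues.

Radius of convergence at 0: (2/11)*sqrt(33).
At (9/14) - ((1/154)*sqrt(16071))*i: a pole of order 2; residue ((332563/102457008)*sqrt(16071))*i.
At (9/14) + ((1/154)*sqrt(16071))*i: a pole of order 2; residue -((332563/102457008)*sqrt(16071))*i.

Denominator factor (j**2 - 9*j/7 + 12/11)^2: discriminant -1461/539, complex-conjugate roots (9/14) + ((1/154)*sqrt(16071))*i and (9/14) - ((1/154)*sqrt(16071))*i; poles of order 2, moduli (2/11)*sqrt(33) and (2/11)*sqrt(33).
The radius of convergence is the smallest modulus among the singular points: (2/11)*sqrt(33).
The factor j**2 - 9*j/7 + 12/11 splits as (j - a)(j - a') with a = (9/14) - ((1/154)*sqrt(16071))*i, a' = (9/14) + ((1/154)*sqrt(16071))*i. At the order-2 pole a set g(j) = (j - a)^2*f(j) = [11*j/27 + 21/32] / (j - a')^2.
Order-2 pole: residue = g'(a); g'((9/14) - ((1/154)*sqrt(16071))*i) = ((332563/102457008)*sqrt(16071))*i, so the residue is ((332563/102457008)*sqrt(16071))*i.
The factor j**2 - 9*j/7 + 12/11 splits as (j - a)(j - a') with a = (9/14) + ((1/154)*sqrt(16071))*i, a' = (9/14) - ((1/154)*sqrt(16071))*i. At the order-2 pole a set g(j) = (j - a)^2*f(j) = [11*j/27 + 21/32] / (j - a')^2.
Order-2 pole: residue = g'(a); g'((9/14) + ((1/154)*sqrt(16071))*i) = -((332563/102457008)*sqrt(16071))*i, so the residue is -((332563/102457008)*sqrt(16071))*i.
List the singular points by increasing real part (a conjugate pair: the negative imaginary part first).


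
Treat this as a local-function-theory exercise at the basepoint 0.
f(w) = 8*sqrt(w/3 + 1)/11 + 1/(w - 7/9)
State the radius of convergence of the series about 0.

The radius of convergence is 7/9.

Denominator factor (w - 7/9): pole of order 1 at 7/9, modulus 7/9.
Branch term (8/11)*sqrt(1 - w/(-3)): its argument vanishes at w = -3, a square-root branch point, modulus 3.
The radius of convergence is the smallest modulus among the singular points: 7/9.


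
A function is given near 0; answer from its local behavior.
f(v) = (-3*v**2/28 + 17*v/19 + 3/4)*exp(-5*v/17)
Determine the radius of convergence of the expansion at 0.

The factor exp(-5*v/17) is entire and contributes no finite singular point.
The polynomial part has no poles.
No finite singular points: the Taylor series at 0 converges everywhere.

The radius of convergence is infinite.


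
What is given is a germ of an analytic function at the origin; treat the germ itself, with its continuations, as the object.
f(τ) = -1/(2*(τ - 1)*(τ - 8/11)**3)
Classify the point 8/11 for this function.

The point is a pole of order 3.

The denominator factor τ - 8/11 vanishes at 8/11 and appears to the power 3; the numerator there equals -1/2, nonzero, and no other factor vanishes.
Hence a pole whose order is the multiplicity, 3.


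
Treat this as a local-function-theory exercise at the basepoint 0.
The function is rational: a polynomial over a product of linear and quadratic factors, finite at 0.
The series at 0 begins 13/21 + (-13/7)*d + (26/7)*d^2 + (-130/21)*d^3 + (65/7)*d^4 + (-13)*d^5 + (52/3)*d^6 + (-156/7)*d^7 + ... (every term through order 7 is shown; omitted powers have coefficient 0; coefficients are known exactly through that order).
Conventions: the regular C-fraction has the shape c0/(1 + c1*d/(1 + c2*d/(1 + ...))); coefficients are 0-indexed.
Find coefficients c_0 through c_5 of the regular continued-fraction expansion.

Taylor coefficients (read off): a_0 = 13/21, a_1 = -13/7, a_2 = 26/7, a_3 = -130/21, a_4 = 65/7, a_5 = -13.
c0 = a_0 = 13/21. Peel one level at a time: if S = 1 + c*d/S' with S'(0) = 1, then c is the d-coefficient of S and S' = c*d/(S - 1).
S_1 = c0/f = 1 + (3)*d + (3)*d^2 + ...; c1 = 3.
S_2 = c1*d/(S_1 - 1) = 1 + (-1)*d + (2/3)*d^2 + ...; c2 = -1.
S_3 = c2*d/(S_2 - 1) = 1 + (2/3)*d + (1/9)*d^2 + ...; c3 = 2/3.
S_4 = c3*d/(S_3 - 1) = 1 + (-1/6)*d + (1/12)*d^2 + ...; c4 = -1/6.
S_5 = c4*d/(S_4 - 1) = 1 + (1/2)*d + ...; c5 = 1/2.

The regular C-fraction coefficients are [13/21, 3, -1, 2/3, -1/6, 1/2].


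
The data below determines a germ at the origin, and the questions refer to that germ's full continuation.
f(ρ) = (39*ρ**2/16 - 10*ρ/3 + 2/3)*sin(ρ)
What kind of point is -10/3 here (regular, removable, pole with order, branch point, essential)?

There is no denominator, hence no pole anywhere.
The factor sin(ρ) is entire.
So the germ continues analytically to -10/3.

The point is a regular point.


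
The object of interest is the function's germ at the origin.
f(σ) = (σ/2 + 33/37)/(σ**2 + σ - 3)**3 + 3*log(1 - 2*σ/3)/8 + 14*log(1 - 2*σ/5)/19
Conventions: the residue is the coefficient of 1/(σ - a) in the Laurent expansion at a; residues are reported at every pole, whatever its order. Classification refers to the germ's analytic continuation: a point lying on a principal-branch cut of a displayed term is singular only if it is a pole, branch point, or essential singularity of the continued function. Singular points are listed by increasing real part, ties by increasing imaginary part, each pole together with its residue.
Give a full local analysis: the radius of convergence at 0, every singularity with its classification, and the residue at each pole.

Radius of convergence at 0: -1/2 + (1/2)*sqrt(13).
At -1/2 - (1/2)*sqrt(13): a pole of order 3; residue -(285/162578)*sqrt(13).
At -1/2 + (1/2)*sqrt(13): a pole of order 3; residue (285/162578)*sqrt(13).
At 3/2: a logarithmic branch point.
At 5/2: a logarithmic branch point.

Denominator factor (σ**2 + σ - 3)^3: discriminant 13, real irrational roots -1/2 + (1/2)*sqrt(13) and -1/2 - (1/2)*sqrt(13); poles of order 3, moduli -1/2 + (1/2)*sqrt(13) and 1/2 + (1/2)*sqrt(13).
Branch term (3/8)*log(1 - σ/(3/2)): its argument vanishes at σ = 3/2, a logarithmic branch point, modulus 3/2.
Branch term (14/19)*log(1 - σ/(5/2)): its argument vanishes at σ = 5/2, a logarithmic branch point, modulus 5/2.
The radius of convergence is the smallest modulus among the singular points: -1/2 + (1/2)*sqrt(13).
The branch terms are analytic at -1/2 - (1/2)*sqrt(13) and contribute nothing to the residue; only the rational part matters.
The factor σ**2 + σ - 3 splits as (σ - a)(σ - a') with a = -1/2 - (1/2)*sqrt(13), a' = -1/2 + (1/2)*sqrt(13). At the order-3 pole a set g(σ) = (σ - a)^3*(rational part) = [σ/2 + 33/37] / (σ - a')^3.
Order-3 pole: residue = g''(a)/2; g''(-1/2 - (1/2)*sqrt(13)) = -(285/81289)*sqrt(13), so the residue is -(285/162578)*sqrt(13).
The branch terms are analytic at -1/2 + (1/2)*sqrt(13) and contribute nothing to the residue; only the rational part matters.
The factor σ**2 + σ - 3 splits as (σ - a)(σ - a') with a = -1/2 + (1/2)*sqrt(13), a' = -1/2 - (1/2)*sqrt(13). At the order-3 pole a set g(σ) = (σ - a)^3*(rational part) = [σ/2 + 33/37] / (σ - a')^3.
Order-3 pole: residue = g''(a)/2; g''(-1/2 + (1/2)*sqrt(13)) = (285/81289)*sqrt(13), so the residue is (285/162578)*sqrt(13).
List the singular points by increasing real part (a conjugate pair: the negative imaginary part first).


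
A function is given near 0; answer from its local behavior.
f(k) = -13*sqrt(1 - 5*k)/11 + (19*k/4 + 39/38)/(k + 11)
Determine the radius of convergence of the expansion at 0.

The radius of convergence is 1/5.

Denominator factor (k + 11): pole of order 1 at -11, modulus 11.
Branch term (-13/11)*sqrt(1 - k/(1/5)): its argument vanishes at k = 1/5, a square-root branch point, modulus 1/5.
The radius of convergence is the smallest modulus among the singular points: 1/5.


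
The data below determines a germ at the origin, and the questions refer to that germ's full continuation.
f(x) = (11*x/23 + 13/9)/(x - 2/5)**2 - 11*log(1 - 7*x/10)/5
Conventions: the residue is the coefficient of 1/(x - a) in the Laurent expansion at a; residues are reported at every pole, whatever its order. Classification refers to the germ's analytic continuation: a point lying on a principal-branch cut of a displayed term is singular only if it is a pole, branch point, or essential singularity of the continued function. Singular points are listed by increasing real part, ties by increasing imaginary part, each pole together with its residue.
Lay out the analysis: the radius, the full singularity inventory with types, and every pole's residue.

Radius of convergence at 0: 2/5.
At 2/5: a pole of order 2; residue 11/23.
At 10/7: a logarithmic branch point.

Denominator factor (x - 2/5)^2: pole of order 2 at 2/5, modulus 2/5.
Branch term (-11/5)*log(1 - x/(10/7)): its argument vanishes at x = 10/7, a logarithmic branch point, modulus 10/7.
The radius of convergence is the smallest modulus among the singular points: 2/5.
The branch term is analytic at 2/5 and contributes nothing to the residue; only the rational part matters.
At the order-2 pole 2/5 set g(x) = (x - (2/5))^2*(rational part) = 11*x/23 + 13/9.
Order-2 pole: residue = g'(a); g'(2/5) = 11/23, so the residue is 11/23.
List the singular points by increasing real part (a conjugate pair: the negative imaginary part first).
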